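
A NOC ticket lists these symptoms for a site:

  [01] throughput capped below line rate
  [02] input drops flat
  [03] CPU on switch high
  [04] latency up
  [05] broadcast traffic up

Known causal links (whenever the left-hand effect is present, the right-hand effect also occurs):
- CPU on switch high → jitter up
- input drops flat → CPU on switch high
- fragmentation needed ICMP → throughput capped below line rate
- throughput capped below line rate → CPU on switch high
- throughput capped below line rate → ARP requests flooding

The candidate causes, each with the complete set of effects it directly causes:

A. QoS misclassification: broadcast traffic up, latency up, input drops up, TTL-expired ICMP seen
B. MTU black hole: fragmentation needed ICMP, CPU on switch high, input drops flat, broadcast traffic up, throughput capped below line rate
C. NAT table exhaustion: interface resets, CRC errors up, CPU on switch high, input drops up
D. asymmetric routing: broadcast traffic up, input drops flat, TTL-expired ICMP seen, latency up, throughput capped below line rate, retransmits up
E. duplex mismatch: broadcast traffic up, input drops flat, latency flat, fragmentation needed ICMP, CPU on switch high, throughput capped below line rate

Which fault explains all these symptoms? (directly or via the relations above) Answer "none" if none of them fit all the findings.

For each candidate, compare predicted effects to what was observed:
(A) QoS misclassification — throughput capped below line rate ✗; input drops flat ✗; CPU on switch high ✗; latency up ✓; broadcast traffic up ✓
(B) MTU black hole — does not account for latency up
(C) NAT table exhaustion — throughput capped below line rate ✗; input drops flat ✗; CPU on switch high ✓; latency up ✗; broadcast traffic up ✗
(D) asymmetric routing — throughput capped below line rate ✓; input drops flat ✓; CPU on switch high ✓ (via input drops flat → CPU on switch high); latency up ✓; broadcast traffic up ✓
(E) duplex mismatch — fails on latency up (predicts latency flat, not latency up)
Only (D) is consistent with every observation.

D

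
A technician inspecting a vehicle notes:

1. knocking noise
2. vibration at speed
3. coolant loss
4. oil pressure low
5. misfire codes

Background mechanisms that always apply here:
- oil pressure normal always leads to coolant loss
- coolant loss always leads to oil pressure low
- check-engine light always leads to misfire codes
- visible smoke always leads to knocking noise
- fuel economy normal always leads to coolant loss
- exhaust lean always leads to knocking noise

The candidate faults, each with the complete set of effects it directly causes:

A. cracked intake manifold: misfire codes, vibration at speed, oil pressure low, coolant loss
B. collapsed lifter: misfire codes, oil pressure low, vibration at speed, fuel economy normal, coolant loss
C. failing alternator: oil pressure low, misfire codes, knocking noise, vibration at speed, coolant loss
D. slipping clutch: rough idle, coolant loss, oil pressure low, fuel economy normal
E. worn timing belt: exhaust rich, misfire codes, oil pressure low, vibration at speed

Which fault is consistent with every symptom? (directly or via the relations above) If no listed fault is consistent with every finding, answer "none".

C

For each candidate, compare predicted effects to what was observed:
(A) cracked intake manifold — knocking noise NO; vibration at speed yes; coolant loss yes; oil pressure low yes; misfire codes yes
(B) collapsed lifter — does not account for knocking noise
(C) failing alternator — knocking noise yes; vibration at speed yes; coolant loss yes; oil pressure low yes; misfire codes yes
(D) slipping clutch — does not account for knocking noise, vibration at speed, misfire codes
(E) worn timing belt — does not account for knocking noise, coolant loss
Only (C) is consistent with every observation.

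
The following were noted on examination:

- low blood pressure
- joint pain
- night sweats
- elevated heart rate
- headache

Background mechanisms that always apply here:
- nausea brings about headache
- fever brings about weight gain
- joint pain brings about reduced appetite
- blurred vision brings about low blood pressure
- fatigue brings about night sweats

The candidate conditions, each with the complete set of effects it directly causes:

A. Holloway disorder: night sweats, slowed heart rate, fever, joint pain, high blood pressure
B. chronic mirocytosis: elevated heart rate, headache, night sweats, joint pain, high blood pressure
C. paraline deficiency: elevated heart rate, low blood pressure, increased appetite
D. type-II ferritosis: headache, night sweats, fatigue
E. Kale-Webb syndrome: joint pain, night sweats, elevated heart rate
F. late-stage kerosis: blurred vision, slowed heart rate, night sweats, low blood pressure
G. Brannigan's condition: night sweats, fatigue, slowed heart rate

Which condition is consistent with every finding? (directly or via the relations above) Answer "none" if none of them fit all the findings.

For each candidate, compare predicted effects to what was observed:
(A) Holloway disorder — low blood pressure NO; joint pain yes; night sweats yes; elevated heart rate NO; headache NO
(B) chronic mirocytosis — fails on low blood pressure (predicts high blood pressure, not low blood pressure)
(C) paraline deficiency — does not account for joint pain, night sweats, headache
(D) type-II ferritosis — does not account for low blood pressure, joint pain, elevated heart rate
(E) Kale-Webb syndrome — does not account for low blood pressure, headache
(F) late-stage kerosis — fails on joint pain, elevated heart rate, headache (predicts slowed heart rate, not elevated heart rate)
(G) Brannigan's condition — fails on low blood pressure, joint pain, elevated heart rate, headache (predicts slowed heart rate, not elevated heart rate)
None of the listed candidates fits everything.

none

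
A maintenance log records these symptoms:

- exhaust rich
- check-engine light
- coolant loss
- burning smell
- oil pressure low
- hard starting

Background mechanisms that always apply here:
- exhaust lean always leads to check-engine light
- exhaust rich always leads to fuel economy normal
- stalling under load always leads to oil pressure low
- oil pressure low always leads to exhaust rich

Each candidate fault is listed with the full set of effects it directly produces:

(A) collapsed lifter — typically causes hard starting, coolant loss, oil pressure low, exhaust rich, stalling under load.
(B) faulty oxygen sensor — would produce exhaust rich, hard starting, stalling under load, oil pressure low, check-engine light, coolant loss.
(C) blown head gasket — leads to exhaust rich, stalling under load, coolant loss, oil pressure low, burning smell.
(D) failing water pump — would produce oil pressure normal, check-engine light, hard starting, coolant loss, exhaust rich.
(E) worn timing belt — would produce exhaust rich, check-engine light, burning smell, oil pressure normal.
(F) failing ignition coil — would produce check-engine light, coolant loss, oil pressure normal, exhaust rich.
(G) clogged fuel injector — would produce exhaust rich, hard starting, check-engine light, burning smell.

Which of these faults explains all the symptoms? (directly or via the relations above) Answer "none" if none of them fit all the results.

none

Per-candidate check:
(A) collapsed lifter — exhaust rich yes; check-engine light NO; coolant loss yes; burning smell NO; oil pressure low yes; hard starting yes
(B) faulty oxygen sensor — exhaust rich yes; check-engine light yes; coolant loss yes; burning smell NO; oil pressure low yes; hard starting yes
(C) blown head gasket — exhaust rich yes; check-engine light NO; coolant loss yes; burning smell yes; oil pressure low yes; hard starting NO
(D) failing water pump — exhaust rich yes; check-engine light yes; coolant loss yes; burning smell NO; oil pressure low NO; hard starting yes
(E) worn timing belt — exhaust rich yes; check-engine light yes; coolant loss NO; burning smell yes; oil pressure low NO; hard starting NO
(F) failing ignition coil — fails on burning smell, oil pressure low, hard starting (predicts oil pressure normal, not oil pressure low)
(G) clogged fuel injector — does not account for coolant loss, oil pressure low
None of the listed candidates fits everything.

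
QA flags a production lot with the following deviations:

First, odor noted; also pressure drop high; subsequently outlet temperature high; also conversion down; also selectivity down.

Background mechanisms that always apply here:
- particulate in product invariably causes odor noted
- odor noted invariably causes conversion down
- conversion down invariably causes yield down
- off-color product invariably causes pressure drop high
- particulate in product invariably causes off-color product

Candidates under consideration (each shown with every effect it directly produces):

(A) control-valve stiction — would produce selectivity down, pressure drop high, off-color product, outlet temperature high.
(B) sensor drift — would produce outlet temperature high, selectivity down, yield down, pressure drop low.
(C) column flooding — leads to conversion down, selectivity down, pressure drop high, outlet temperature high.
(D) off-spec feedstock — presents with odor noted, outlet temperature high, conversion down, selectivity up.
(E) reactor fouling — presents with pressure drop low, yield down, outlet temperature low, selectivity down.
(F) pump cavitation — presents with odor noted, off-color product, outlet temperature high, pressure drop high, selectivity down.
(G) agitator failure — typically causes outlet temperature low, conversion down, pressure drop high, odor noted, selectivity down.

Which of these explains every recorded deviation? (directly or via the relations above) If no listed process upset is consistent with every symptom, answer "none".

Checking each candidate against the observations:
(A) control-valve stiction — odor noted miss; pressure drop high match; outlet temperature high match; conversion down miss; selectivity down match
(B) sensor drift — fails on odor noted, pressure drop high, conversion down (predicts pressure drop low, not pressure drop high)
(C) column flooding — does not account for odor noted
(D) off-spec feedstock — odor noted match; pressure drop high miss; outlet temperature high match; conversion down match; selectivity down miss
(E) reactor fouling — odor noted miss; pressure drop high miss; outlet temperature high miss; conversion down miss; selectivity down match
(F) pump cavitation — accounts for every observation (conversion down via odor noted → conversion down)
(G) agitator failure — odor noted match; pressure drop high match; outlet temperature high miss; conversion down match; selectivity down match
Only (F) is consistent with every observation.

F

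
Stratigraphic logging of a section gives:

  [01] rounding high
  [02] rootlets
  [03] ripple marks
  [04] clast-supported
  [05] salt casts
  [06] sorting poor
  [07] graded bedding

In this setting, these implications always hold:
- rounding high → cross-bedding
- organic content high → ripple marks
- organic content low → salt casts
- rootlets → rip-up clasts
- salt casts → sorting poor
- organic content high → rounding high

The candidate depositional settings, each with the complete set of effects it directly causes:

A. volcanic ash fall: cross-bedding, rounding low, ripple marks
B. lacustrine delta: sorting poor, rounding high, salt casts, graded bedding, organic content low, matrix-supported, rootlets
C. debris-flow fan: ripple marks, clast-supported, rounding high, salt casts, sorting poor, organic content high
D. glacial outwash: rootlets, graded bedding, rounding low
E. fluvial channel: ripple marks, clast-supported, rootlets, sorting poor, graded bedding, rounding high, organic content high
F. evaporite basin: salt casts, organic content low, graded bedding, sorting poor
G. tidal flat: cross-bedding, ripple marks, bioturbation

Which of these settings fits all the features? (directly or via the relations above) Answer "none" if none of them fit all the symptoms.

Testing each hypothesis:
(A) volcanic ash fall — rounding high miss; rootlets miss; ripple marks match; clast-supported miss; salt casts miss; sorting poor miss; graded bedding miss
(B) lacustrine delta — fails on ripple marks, clast-supported (predicts matrix-supported, not clast-supported)
(C) debris-flow fan — does not account for rootlets, graded bedding
(D) glacial outwash — rounding high miss; rootlets match; ripple marks miss; clast-supported miss; salt casts miss; sorting poor miss; graded bedding match
(E) fluvial channel — does not account for salt casts
(F) evaporite basin — does not account for rounding high, rootlets, ripple marks, clast-supported
(G) tidal flat — rounding high miss; rootlets miss; ripple marks match; clast-supported miss; salt casts miss; sorting poor miss; graded bedding miss
No candidate is consistent with all observations.

none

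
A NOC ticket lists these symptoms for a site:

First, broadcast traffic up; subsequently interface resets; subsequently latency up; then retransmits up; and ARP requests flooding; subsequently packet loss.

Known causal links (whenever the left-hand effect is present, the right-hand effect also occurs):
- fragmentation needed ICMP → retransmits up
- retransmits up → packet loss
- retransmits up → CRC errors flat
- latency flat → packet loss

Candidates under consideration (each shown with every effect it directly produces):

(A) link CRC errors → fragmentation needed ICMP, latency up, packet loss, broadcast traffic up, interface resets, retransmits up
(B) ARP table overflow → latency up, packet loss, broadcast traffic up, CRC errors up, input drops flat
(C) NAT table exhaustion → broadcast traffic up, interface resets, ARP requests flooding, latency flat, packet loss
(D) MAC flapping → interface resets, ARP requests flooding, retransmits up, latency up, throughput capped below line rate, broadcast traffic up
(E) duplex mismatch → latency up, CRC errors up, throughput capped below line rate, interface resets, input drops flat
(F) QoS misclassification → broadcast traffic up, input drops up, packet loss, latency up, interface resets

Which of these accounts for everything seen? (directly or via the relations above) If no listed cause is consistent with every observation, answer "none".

D

Per-candidate check:
(A) link CRC errors — broadcast traffic up +; interface resets +; latency up +; retransmits up +; ARP requests flooding -; packet loss +
(B) ARP table overflow — does not account for interface resets, retransmits up, ARP requests flooding
(C) NAT table exhaustion — broadcast traffic up +; interface resets +; latency up -; retransmits up -; ARP requests flooding +; packet loss +
(D) MAC flapping — accounts for every observation (packet loss by retransmits up → packet loss)
(E) duplex mismatch — does not account for broadcast traffic up, retransmits up, ARP requests flooding, packet loss
(F) QoS misclassification — broadcast traffic up +; interface resets +; latency up +; retransmits up -; ARP requests flooding -; packet loss +
Only (D) is consistent with every observation.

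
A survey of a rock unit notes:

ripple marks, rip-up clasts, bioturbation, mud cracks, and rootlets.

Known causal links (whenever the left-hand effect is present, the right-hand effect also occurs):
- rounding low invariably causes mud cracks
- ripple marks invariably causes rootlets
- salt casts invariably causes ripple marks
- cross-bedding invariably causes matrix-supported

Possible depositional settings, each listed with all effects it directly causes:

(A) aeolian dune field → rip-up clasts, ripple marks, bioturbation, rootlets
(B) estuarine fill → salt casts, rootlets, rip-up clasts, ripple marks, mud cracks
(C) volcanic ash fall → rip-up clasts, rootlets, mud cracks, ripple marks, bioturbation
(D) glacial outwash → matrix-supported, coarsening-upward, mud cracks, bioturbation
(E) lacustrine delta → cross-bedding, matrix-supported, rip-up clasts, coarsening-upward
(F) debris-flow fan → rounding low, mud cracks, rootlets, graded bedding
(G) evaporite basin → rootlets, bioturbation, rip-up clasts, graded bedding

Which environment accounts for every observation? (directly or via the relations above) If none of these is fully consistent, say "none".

C

Checking each candidate against the observations:
(A) aeolian dune field — ripple marks +; rip-up clasts +; bioturbation +; mud cracks -; rootlets +
(B) estuarine fill — ripple marks +; rip-up clasts +; bioturbation -; mud cracks +; rootlets +
(C) volcanic ash fall — accounts for every observation
(D) glacial outwash — does not account for ripple marks, rip-up clasts, rootlets
(E) lacustrine delta — does not account for ripple marks, bioturbation, mud cracks, rootlets
(F) debris-flow fan — ripple marks -; rip-up clasts -; bioturbation -; mud cracks +; rootlets +
(G) evaporite basin — ripple marks -; rip-up clasts +; bioturbation +; mud cracks -; rootlets +
Only (C) is consistent with every observation.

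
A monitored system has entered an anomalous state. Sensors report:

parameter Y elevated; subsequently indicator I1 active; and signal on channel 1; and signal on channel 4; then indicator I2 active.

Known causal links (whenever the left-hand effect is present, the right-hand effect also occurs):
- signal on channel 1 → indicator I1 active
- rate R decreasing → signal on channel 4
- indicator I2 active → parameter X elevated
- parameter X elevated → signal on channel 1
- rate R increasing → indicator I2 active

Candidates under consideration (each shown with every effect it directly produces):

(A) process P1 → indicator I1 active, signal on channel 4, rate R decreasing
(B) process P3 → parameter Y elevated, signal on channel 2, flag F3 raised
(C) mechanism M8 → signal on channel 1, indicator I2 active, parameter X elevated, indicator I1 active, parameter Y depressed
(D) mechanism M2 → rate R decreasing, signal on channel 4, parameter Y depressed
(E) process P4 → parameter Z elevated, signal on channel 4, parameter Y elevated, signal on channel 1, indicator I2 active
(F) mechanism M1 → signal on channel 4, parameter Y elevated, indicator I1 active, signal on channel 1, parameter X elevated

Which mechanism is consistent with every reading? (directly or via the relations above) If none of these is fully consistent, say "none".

E

Testing each hypothesis:
(A) process P1 — parameter Y elevated -; indicator I1 active +; signal on channel 1 -; signal on channel 4 +; indicator I2 active -
(B) process P3 — does not account for indicator I1 active, signal on channel 1, signal on channel 4, indicator I2 active
(C) mechanism M8 — fails on parameter Y elevated, signal on channel 4 (predicts parameter Y depressed, not parameter Y elevated)
(D) mechanism M2 — parameter Y elevated -; indicator I1 active -; signal on channel 1 -; signal on channel 4 +; indicator I2 active -
(E) process P4 — parameter Y elevated +; indicator I1 active + (through signal on channel 1 → indicator I1 active); signal on channel 1 +; signal on channel 4 +; indicator I2 active +
(F) mechanism M1 — does not account for indicator I2 active
(E) is the only candidate with no mismatches.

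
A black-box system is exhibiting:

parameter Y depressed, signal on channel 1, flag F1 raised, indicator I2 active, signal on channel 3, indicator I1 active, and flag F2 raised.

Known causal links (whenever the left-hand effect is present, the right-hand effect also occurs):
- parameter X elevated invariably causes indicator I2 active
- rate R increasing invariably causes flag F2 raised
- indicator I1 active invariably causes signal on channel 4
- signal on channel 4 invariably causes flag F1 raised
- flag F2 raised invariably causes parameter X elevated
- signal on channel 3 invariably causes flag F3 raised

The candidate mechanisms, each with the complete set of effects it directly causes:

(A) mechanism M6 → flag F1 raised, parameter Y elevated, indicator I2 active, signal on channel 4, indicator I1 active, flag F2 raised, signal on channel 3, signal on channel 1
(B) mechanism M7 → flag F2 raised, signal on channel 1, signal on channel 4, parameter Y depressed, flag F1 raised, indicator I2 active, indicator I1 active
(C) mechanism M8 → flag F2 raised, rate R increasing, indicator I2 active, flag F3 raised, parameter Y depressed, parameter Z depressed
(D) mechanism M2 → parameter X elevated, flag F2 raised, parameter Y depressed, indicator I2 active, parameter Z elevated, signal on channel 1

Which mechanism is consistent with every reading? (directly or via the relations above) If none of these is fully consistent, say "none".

Checking each candidate against the observations:
(A) mechanism M6 — parameter Y depressed -; signal on channel 1 +; flag F1 raised +; indicator I2 active +; signal on channel 3 +; indicator I1 active +; flag F2 raised +
(B) mechanism M7 — parameter Y depressed +; signal on channel 1 +; flag F1 raised +; indicator I2 active +; signal on channel 3 -; indicator I1 active +; flag F2 raised +
(C) mechanism M8 — does not account for signal on channel 1, flag F1 raised, signal on channel 3, indicator I1 active
(D) mechanism M2 — does not account for flag F1 raised, signal on channel 3, indicator I1 active
Every candidate fails on at least one observation.

none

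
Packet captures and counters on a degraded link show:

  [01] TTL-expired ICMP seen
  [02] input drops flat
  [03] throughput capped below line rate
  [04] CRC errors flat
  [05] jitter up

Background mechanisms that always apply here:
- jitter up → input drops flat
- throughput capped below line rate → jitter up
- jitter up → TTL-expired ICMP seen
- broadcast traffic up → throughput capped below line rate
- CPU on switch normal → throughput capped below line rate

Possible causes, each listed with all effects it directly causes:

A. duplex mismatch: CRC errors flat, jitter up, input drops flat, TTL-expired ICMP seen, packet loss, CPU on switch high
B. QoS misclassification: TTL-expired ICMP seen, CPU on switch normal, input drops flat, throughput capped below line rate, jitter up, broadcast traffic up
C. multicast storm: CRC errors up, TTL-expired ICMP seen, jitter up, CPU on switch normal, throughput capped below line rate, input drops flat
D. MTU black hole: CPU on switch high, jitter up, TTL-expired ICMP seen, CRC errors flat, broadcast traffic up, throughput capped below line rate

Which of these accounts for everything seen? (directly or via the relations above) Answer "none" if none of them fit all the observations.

Checking each candidate against the observations:
(A) duplex mismatch — TTL-expired ICMP seen ✓; input drops flat ✓; throughput capped below line rate ✗; CRC errors flat ✓; jitter up ✓
(B) QoS misclassification — does not account for CRC errors flat
(C) multicast storm — TTL-expired ICMP seen ✓; input drops flat ✓; throughput capped below line rate ✓; CRC errors flat ✗; jitter up ✓
(D) MTU black hole — TTL-expired ICMP seen ✓; input drops flat ✓ (via jitter up → input drops flat); throughput capped below line rate ✓; CRC errors flat ✓; jitter up ✓
(D) alone accounts for all the evidence.

D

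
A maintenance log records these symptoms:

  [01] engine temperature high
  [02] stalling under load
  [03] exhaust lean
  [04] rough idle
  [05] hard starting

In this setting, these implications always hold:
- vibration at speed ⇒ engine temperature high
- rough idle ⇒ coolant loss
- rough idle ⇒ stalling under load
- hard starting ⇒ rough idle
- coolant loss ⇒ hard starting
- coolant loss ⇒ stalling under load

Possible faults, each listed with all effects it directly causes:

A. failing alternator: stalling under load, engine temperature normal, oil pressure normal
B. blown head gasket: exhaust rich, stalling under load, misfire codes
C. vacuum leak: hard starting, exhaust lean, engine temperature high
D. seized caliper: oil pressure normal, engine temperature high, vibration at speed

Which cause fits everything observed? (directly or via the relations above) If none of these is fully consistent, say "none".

For each candidate, compare predicted effects to what was observed:
(A) failing alternator — fails on engine temperature high, exhaust lean, rough idle, hard starting (predicts engine temperature normal, not engine temperature high)
(B) blown head gasket — engine temperature high ✗; stalling under load ✓; exhaust lean ✗; rough idle ✗; hard starting ✗
(C) vacuum leak — engine temperature high ✓; stalling under load ✓ (via hard starting → rough idle → stalling under load); exhaust lean ✓; rough idle ✓ (via hard starting → rough idle); hard starting ✓
(D) seized caliper — does not account for stalling under load, exhaust lean, rough idle, hard starting
Only (C) is consistent with every observation.

C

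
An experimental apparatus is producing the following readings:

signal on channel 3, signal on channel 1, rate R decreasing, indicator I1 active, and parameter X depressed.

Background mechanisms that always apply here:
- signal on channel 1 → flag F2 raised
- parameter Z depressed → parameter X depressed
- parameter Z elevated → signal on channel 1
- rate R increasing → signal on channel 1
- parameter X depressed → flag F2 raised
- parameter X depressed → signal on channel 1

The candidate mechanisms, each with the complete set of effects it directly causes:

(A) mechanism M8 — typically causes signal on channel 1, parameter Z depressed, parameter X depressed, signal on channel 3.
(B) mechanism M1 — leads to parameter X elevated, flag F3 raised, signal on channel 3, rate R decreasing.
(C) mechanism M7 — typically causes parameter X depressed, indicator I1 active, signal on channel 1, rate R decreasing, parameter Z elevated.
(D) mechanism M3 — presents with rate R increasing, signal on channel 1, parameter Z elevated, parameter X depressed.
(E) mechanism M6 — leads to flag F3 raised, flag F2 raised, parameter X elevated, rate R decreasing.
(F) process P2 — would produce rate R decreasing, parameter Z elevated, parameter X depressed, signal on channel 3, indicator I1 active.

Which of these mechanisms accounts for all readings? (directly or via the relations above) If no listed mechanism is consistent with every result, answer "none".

F

For each candidate, compare predicted effects to what was observed:
(A) mechanism M8 — does not account for rate R decreasing, indicator I1 active
(B) mechanism M1 — signal on channel 3 ✓; signal on channel 1 ✗; rate R decreasing ✓; indicator I1 active ✗; parameter X depressed ✗
(C) mechanism M7 — signal on channel 3 ✗; signal on channel 1 ✓; rate R decreasing ✓; indicator I1 active ✓; parameter X depressed ✓
(D) mechanism M3 — signal on channel 3 ✗; signal on channel 1 ✓; rate R decreasing ✗; indicator I1 active ✗; parameter X depressed ✓
(E) mechanism M6 — signal on channel 3 ✗; signal on channel 1 ✗; rate R decreasing ✓; indicator I1 active ✗; parameter X depressed ✗
(F) process P2 — accounts for every observation (signal on channel 1 by parameter X depressed → signal on channel 1)
Only (F) is consistent with every observation.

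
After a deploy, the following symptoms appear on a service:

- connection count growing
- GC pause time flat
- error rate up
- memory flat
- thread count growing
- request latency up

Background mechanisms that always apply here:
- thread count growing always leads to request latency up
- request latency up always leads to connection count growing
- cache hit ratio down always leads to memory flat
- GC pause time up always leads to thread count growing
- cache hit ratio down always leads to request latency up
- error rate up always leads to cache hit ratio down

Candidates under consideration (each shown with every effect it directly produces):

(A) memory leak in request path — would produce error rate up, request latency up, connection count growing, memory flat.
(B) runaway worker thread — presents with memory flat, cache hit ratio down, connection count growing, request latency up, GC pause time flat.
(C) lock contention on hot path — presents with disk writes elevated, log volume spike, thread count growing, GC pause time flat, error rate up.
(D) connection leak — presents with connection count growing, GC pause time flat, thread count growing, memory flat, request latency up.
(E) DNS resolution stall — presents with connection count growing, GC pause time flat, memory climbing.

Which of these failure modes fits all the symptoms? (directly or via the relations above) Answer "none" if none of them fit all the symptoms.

C

For each candidate, compare predicted effects to what was observed:
(A) memory leak in request path — connection count growing ✓; GC pause time flat ✗; error rate up ✓; memory flat ✓; thread count growing ✗; request latency up ✓
(B) runaway worker thread — does not account for error rate up, thread count growing
(C) lock contention on hot path — accounts for every observation (connection count growing by thread count growing → request latency up → connection count growing)
(D) connection leak — connection count growing ✓; GC pause time flat ✓; error rate up ✗; memory flat ✓; thread count growing ✓; request latency up ✓
(E) DNS resolution stall — fails on error rate up, memory flat, thread count growing, request latency up (predicts memory climbing, not memory flat)
Only (C) is consistent with every observation.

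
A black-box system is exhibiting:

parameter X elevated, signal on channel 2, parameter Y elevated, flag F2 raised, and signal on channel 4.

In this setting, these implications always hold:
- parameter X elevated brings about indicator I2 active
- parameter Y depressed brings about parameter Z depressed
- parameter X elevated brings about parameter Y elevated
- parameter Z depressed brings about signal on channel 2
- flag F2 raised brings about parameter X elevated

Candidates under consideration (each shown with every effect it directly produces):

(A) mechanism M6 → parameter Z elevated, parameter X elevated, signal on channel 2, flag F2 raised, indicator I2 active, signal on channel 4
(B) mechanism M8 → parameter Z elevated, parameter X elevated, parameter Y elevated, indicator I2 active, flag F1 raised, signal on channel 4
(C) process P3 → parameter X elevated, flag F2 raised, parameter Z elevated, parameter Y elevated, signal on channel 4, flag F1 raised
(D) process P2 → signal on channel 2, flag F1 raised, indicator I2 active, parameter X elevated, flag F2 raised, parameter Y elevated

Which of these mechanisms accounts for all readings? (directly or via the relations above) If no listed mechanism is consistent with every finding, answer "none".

For each candidate, compare predicted effects to what was observed:
(A) mechanism M6 — parameter X elevated +; signal on channel 2 +; parameter Y elevated + (by parameter X elevated → parameter Y elevated); flag F2 raised +; signal on channel 4 +
(B) mechanism M8 — parameter X elevated +; signal on channel 2 -; parameter Y elevated +; flag F2 raised -; signal on channel 4 +
(C) process P3 — parameter X elevated +; signal on channel 2 -; parameter Y elevated +; flag F2 raised +; signal on channel 4 +
(D) process P2 — parameter X elevated +; signal on channel 2 +; parameter Y elevated +; flag F2 raised +; signal on channel 4 -
(A) is the only candidate with no mismatches.

A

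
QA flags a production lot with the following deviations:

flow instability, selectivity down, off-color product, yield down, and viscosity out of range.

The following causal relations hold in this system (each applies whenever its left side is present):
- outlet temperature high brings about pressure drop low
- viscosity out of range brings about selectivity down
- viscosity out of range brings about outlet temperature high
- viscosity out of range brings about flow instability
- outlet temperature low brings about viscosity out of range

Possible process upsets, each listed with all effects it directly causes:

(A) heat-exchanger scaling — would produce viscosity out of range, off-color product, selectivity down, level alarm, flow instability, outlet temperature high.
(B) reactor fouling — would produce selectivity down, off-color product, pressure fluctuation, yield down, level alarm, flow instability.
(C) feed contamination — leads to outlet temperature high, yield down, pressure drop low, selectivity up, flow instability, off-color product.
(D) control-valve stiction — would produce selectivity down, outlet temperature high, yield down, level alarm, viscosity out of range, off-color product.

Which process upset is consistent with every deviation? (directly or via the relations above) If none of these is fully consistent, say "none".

For each candidate, compare predicted effects to what was observed:
(A) heat-exchanger scaling — flow instability ✓; selectivity down ✓; off-color product ✓; yield down ✗; viscosity out of range ✓
(B) reactor fouling — flow instability ✓; selectivity down ✓; off-color product ✓; yield down ✓; viscosity out of range ✗
(C) feed contamination — fails on selectivity down, viscosity out of range (predicts selectivity up, not selectivity down)
(D) control-valve stiction — accounts for every observation (flow instability via viscosity out of range → flow instability)
(D) alone accounts for all the evidence.

D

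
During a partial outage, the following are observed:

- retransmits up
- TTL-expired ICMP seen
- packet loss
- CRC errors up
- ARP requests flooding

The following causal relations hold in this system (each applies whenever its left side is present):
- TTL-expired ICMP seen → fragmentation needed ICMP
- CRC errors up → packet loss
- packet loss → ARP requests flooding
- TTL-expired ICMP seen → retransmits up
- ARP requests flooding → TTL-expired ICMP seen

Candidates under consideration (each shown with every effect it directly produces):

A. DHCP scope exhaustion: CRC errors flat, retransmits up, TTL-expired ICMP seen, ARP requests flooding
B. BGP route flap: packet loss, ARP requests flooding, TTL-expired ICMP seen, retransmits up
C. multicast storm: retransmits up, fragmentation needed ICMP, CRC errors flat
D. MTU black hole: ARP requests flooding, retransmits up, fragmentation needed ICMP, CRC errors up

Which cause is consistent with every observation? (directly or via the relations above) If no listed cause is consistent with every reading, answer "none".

D

Testing each hypothesis:
(A) DHCP scope exhaustion — retransmits up match; TTL-expired ICMP seen match; packet loss miss; CRC errors up miss; ARP requests flooding match
(B) BGP route flap — retransmits up match; TTL-expired ICMP seen match; packet loss match; CRC errors up miss; ARP requests flooding match
(C) multicast storm — fails on TTL-expired ICMP seen, packet loss, CRC errors up, ARP requests flooding (predicts CRC errors flat, not CRC errors up)
(D) MTU black hole — accounts for every observation (TTL-expired ICMP seen through ARP requests flooding → TTL-expired ICMP seen)
Only (D) is consistent with every observation.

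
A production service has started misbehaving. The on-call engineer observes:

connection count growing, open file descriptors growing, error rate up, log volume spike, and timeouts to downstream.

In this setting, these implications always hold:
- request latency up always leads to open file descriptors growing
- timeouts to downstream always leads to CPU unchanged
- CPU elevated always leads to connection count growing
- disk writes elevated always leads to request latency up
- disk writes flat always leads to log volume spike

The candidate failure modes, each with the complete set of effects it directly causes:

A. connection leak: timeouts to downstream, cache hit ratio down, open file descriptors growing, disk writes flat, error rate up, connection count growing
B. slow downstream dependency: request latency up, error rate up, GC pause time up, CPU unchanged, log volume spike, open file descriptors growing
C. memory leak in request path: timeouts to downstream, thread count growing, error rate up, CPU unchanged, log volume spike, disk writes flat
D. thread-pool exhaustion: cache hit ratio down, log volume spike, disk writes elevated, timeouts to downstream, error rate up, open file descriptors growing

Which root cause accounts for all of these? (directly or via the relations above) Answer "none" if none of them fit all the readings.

A

Testing each hypothesis:
(A) connection leak — connection count growing match; open file descriptors growing match; error rate up match; log volume spike match (through disk writes flat → log volume spike); timeouts to downstream match
(B) slow downstream dependency — connection count growing miss; open file descriptors growing match; error rate up match; log volume spike match; timeouts to downstream miss
(C) memory leak in request path — connection count growing miss; open file descriptors growing miss; error rate up match; log volume spike match; timeouts to downstream match
(D) thread-pool exhaustion — connection count growing miss; open file descriptors growing match; error rate up match; log volume spike match; timeouts to downstream match
(A) alone accounts for all the evidence.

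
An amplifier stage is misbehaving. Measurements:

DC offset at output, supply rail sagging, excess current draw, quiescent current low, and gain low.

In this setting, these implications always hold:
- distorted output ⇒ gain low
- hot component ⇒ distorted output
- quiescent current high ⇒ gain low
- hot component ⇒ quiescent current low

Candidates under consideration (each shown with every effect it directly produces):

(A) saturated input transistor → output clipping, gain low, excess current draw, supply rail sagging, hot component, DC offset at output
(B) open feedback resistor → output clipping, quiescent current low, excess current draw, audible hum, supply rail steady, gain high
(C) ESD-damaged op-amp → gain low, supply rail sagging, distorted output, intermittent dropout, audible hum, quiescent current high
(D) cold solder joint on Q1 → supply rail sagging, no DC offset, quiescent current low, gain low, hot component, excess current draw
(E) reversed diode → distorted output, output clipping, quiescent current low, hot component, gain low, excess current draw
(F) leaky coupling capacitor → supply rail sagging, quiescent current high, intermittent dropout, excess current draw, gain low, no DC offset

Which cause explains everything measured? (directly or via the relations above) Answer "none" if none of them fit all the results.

Testing each hypothesis:
(A) saturated input transistor — accounts for every observation (quiescent current low by hot component → quiescent current low)
(B) open feedback resistor — fails on DC offset at output, supply rail sagging, gain low (predicts supply rail steady, not supply rail sagging; predicts gain high, not gain low)
(C) ESD-damaged op-amp — fails on DC offset at output, excess current draw, quiescent current low (predicts quiescent current high, not quiescent current low)
(D) cold solder joint on Q1 — DC offset at output -; supply rail sagging +; excess current draw +; quiescent current low +; gain low +
(E) reversed diode — DC offset at output -; supply rail sagging -; excess current draw +; quiescent current low +; gain low +
(F) leaky coupling capacitor — DC offset at output -; supply rail sagging +; excess current draw +; quiescent current low -; gain low +
Only (A) is consistent with every observation.

A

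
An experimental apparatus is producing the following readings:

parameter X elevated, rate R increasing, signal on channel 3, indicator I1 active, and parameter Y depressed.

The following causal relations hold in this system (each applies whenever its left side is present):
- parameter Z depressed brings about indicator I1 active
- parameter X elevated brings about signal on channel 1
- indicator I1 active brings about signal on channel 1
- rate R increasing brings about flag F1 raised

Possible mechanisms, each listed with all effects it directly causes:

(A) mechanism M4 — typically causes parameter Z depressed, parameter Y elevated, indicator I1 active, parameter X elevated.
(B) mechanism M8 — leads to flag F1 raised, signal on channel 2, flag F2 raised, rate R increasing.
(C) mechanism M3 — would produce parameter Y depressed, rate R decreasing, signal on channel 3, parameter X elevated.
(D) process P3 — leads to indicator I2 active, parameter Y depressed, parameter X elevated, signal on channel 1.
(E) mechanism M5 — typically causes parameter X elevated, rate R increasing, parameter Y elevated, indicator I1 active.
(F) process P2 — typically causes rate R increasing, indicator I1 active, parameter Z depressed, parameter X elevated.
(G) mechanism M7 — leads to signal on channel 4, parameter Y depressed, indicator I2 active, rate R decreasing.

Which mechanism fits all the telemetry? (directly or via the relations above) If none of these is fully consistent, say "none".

none

Checking each candidate against the observations:
(A) mechanism M4 — parameter X elevated match; rate R increasing miss; signal on channel 3 miss; indicator I1 active match; parameter Y depressed miss
(B) mechanism M8 — parameter X elevated miss; rate R increasing match; signal on channel 3 miss; indicator I1 active miss; parameter Y depressed miss
(C) mechanism M3 — parameter X elevated match; rate R increasing miss; signal on channel 3 match; indicator I1 active miss; parameter Y depressed match
(D) process P3 — parameter X elevated match; rate R increasing miss; signal on channel 3 miss; indicator I1 active miss; parameter Y depressed match
(E) mechanism M5 — parameter X elevated match; rate R increasing match; signal on channel 3 miss; indicator I1 active match; parameter Y depressed miss
(F) process P2 — parameter X elevated match; rate R increasing match; signal on channel 3 miss; indicator I1 active match; parameter Y depressed miss
(G) mechanism M7 — parameter X elevated miss; rate R increasing miss; signal on channel 3 miss; indicator I1 active miss; parameter Y depressed match
Every candidate fails on at least one observation.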